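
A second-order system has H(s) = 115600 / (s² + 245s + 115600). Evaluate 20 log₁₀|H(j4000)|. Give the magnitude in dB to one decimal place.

|(j4000)² + 245(j4000) + 115600| = |-1.5884e+07 + j9.8e+05| = 1.591e+07
|H(j4000)| = 115600 / 1.591e+07 = 0.0072638
20 log₁₀(0.0072638) = -42.78 dB

-42.8 dB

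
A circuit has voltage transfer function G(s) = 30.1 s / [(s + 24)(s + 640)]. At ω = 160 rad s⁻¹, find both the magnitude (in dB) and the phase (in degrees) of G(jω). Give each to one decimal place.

|G| = -26.9 dB, ∠G = -5.5°

|j160| = 160
|j160 + 24| = √(160² + 24²) = 161.8
|j160 + 640| = √(160² + 640²) = 659.7
|G(j160)| = 30.1 × 160 / (161.8 × 659.7) = 0.045122
20 log₁₀(0.045122) = -26.91 dB
∠(j160) = 90.00°
∠(j160 + 24) = arctan(160/24) = 81.47°
∠(j160 + 640) = arctan(160/640) = 14.04°
∠G(j160) = 90.00° − (81.47° + 14.04°) = -5.51°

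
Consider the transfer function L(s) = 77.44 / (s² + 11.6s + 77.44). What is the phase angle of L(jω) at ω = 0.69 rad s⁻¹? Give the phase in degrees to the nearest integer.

∠[(j0.69)² + 11.6(j0.69) + 77.44] = ∠[76.964 + j8.004] = 5.94°
∠L(j0.69) = −5.94° = -5.94°

-6 deg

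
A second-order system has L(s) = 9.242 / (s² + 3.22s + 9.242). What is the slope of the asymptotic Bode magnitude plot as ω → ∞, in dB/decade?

-40 dB/decade

With 0 zeros and 2 poles, the high-frequency asymptotic slope is 20 × (0 − 2) = -40 dB/decade.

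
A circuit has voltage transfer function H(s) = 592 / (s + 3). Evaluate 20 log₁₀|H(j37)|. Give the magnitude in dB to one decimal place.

24.1 dB

|j37 + 3| = √(37² + 3²) = 37.12
|H(j37)| = 592 / 37.12 = 15.948
20 log₁₀(15.948) = 24.05 dB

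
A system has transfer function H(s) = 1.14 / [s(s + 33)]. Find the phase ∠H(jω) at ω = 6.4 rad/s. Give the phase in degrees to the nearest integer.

∠(j6.4 + 33) = arctan(6.4/33) = 10.98°
∠(j6.4) = 90.00°
∠H(j6.4) = − (10.98° + 90.00°) = -100.98°

-101°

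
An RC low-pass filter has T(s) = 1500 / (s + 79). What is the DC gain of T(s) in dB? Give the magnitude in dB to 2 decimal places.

25.57 dB

T(0) = 1500 / 79 = 18.987
20 log₁₀(18.987) = 25.569 dB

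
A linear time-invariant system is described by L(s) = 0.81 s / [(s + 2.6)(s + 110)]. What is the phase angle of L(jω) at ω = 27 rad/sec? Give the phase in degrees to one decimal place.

∠(j27) = 90.00°
∠(j27 + 2.6) = arctan(27/2.6) = 84.50°
∠(j27 + 110) = arctan(27/110) = 13.79°
∠L(j27) = 90.00° − (84.50° + 13.79°) = -8.29°

-8.3 deg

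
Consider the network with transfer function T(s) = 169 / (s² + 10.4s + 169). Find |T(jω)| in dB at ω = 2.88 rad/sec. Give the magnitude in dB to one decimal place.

|(j2.88)² + 10.4(j2.88) + 169| = |160.71 + j29.952| = 163.5
|T(j2.88)| = 169 / 163.5 = 1.0338
20 log₁₀(1.0338) = 0.29 dB

0.3 dB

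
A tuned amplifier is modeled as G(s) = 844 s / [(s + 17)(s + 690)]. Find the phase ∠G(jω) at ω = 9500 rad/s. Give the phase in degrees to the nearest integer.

-86°

∠(j9500) = 90.00°
∠(j9500 + 17) = arctan(9500/17) = 89.90°
∠(j9500 + 690) = arctan(9500/690) = 85.85°
∠G(j9500) = 90.00° − (89.90° + 85.85°) = -85.74°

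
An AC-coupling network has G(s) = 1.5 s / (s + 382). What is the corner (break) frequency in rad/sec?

382 rad/sec

The single real pole at s = −382 gives a corner at ω = 382 rad/sec.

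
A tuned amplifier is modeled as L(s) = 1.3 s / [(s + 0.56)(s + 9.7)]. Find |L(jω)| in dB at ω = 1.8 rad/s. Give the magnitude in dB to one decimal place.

|j1.8| = 1.8
|j1.8 + 0.56| = √(1.8² + 0.56²) = 1.885
|j1.8 + 9.7| = √(1.8² + 9.7²) = 9.866
|L(j1.8)| = 1.3 × 1.8 / (1.885 × 9.866) = 0.12582
20 log₁₀(0.12582) = -18.00 dB

-18.0 dB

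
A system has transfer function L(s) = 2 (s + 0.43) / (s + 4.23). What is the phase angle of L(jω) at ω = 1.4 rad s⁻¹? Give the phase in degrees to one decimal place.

54.6°

∠(j1.4 + 0.43) = arctan(1.4/0.43) = 72.93°
∠(j1.4 + 4.23) = arctan(1.4/4.23) = 18.31°
∠L(j1.4) = 72.93° − 18.31° = 54.61°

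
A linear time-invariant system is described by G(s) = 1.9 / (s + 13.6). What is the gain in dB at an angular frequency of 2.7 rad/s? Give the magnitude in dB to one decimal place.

-17.3 dB

|j2.7 + 13.6| = √(2.7² + 13.6²) = 13.87
|G(j2.7)| = 1.9 / 13.87 = 0.13703
20 log₁₀(0.13703) = -17.26 dB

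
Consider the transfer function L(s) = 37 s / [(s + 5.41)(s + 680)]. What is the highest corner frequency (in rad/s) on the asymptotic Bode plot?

680 rad/s

Break frequencies occur at each pole and zero magnitude: 5.41 rad/s, 680 rad/s.
The highest is 680 rad/s.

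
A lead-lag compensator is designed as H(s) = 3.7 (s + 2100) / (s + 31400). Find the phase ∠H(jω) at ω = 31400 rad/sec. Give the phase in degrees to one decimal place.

41.2 deg

∠(j31400 + 2100) = arctan(31400/2100) = 86.17°
∠(j31400 + 31400) = arctan(31400/31400) = 45.00°
∠H(j31400) = 86.17° − 45.00° = 41.17°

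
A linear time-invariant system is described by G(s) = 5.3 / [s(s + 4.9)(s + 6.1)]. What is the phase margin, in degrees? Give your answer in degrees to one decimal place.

Gain crossover: |G(jω)| = 1 at ω ≈ 0.177 rad s⁻¹.
∠G(j0.177) = −90° − arctan(0.177/4.9) − arctan(0.177/6.1) ≈ -93.73°
PM = 180° + (-93.73°) = 86.27°

86.3°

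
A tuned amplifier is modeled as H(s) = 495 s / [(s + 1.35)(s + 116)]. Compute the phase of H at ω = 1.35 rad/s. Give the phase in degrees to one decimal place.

∠(j1.35) = 90.00°
∠(j1.35 + 1.35) = arctan(1.35/1.35) = 45.00°
∠(j1.35 + 116) = arctan(1.35/116) = 0.67°
∠H(j1.35) = 90.00° − (45.00° + 0.67°) = 44.33°

44.3 deg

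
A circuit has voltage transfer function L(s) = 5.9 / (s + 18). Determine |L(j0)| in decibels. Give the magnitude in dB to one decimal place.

L(0) = 5.9 / 18 = 0.32778
20 log₁₀(0.32778) = -9.69 dB

-9.7 dB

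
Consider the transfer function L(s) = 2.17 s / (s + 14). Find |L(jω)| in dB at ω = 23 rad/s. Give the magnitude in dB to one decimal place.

5.4 dB

|j23| = 23
|j23 + 14| = √(23² + 14²) = 26.93
|L(j23)| = 2.17 × 23 / 26.93 = 1.8536
20 log₁₀(1.8536) = 5.36 dB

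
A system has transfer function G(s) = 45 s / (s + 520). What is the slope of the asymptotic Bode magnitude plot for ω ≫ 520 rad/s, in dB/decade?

With 1 zero and 1 pole, the high-frequency asymptotic slope is 20 × (1 − 1) = 0 dB/decade.

0 dB/decade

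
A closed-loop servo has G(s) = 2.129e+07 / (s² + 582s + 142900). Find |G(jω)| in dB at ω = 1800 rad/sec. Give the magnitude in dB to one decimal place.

|(j1800)² + 582(j1800) + 142900| = |-3.0971e+06 + j1.0476e+06| = 3.269e+06
|G(j1800)| = 2.129e+07 / 3.269e+06 = 6.5117
20 log₁₀(6.5117) = 16.27 dB

16.3 dB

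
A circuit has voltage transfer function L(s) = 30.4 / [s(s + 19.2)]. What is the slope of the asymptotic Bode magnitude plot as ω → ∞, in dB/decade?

-40 dB/decade

With 0 zeros and 2 poles, the high-frequency asymptotic slope is 20 × (0 − 2) = -40 dB/decade.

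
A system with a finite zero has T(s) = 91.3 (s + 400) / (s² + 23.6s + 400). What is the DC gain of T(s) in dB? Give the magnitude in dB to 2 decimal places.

T(0) = 91.3 × 400 / 400 = 91.3
20 log₁₀(91.3) = 39.209 dB

39.21 dB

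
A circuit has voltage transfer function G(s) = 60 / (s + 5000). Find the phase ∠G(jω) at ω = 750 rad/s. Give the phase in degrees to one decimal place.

-8.5°

∠(j750 + 5000) = arctan(750/5000) = 8.53°
∠G(j750) = −8.53° = -8.53°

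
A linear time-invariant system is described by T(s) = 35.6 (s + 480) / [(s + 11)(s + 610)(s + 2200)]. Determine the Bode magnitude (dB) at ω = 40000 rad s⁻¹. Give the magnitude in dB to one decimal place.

-153.1 dB

|j40000 + 480| = √(40000² + 480²) = 4e+04
|j40000 + 11| = √(40000² + 11²) = 4e+04
|j40000 + 610| = √(40000² + 610²) = 4e+04
|j40000 + 2200| = √(40000² + 2200²) = 4.006e+04
|T(j40000)| = 35.6 × 4e+04 / (4e+04 × 4e+04 × 4.006e+04) = 2.2215e-08
20 log₁₀(2.2215e-08) = -153.07 dB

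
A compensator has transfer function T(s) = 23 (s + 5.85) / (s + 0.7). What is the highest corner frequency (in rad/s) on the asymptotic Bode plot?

Break frequencies occur at each pole and zero magnitude: 0.7 rad/s, 5.85 rad/s.
The highest is 5.85 rad/s.

5.85 rad/s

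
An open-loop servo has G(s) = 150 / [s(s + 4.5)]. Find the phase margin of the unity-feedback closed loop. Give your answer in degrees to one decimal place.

20.8°

Gain crossover: |G(jω)| = 1 at ω ≈ 11.8 rad/s.
∠G(j11.8) = −90° − arctan(11.8/4.5) ≈ -159.19°
PM = 180° + (-159.19°) = 20.81°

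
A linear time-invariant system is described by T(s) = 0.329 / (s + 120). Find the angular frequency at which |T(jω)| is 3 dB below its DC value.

120 rad/sec

For a single-pole low-pass, the −3 dB point is at the pole: ω = 120 rad/sec.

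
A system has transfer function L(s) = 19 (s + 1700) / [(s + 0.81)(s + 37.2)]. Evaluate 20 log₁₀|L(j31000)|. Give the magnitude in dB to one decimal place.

|j31000 + 1700| = √(31000² + 1700²) = 3.105e+04
|j31000 + 0.81| = √(31000² + 0.81²) = 3.1e+04
|j31000 + 37.2| = √(31000² + 37.2²) = 3.1e+04
|L(j31000)| = 19 × 3.105e+04 / (3.1e+04 × 3.1e+04) = 0.00061382
20 log₁₀(0.00061382) = -64.24 dB

-64.2 dB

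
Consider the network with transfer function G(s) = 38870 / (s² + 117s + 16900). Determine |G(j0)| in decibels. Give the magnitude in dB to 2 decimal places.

7.23 dB

G(0) = 38870 / 16900 = 2.3
20 log₁₀(2.3) = 7.235 dB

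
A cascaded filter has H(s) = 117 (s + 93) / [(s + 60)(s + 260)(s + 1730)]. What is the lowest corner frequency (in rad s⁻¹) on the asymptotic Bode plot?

60 rad s⁻¹

Break frequencies occur at each pole and zero magnitude: 60 rad s⁻¹, 93 rad s⁻¹, 260 rad s⁻¹, 1730 rad s⁻¹.
The lowest is 60 rad s⁻¹.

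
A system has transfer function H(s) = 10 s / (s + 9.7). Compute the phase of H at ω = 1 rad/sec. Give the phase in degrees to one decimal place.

84.1 deg

∠(j1) = 90.00°
∠(j1 + 9.7) = arctan(1/9.7) = 5.89°
∠H(j1) = 90.00° − 5.89° = 84.11°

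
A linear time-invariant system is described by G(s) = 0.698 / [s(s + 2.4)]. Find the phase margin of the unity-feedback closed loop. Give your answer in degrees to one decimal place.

Gain crossover: |G(jω)| = 1 at ω ≈ 0.289 rad/s.
∠G(j0.289) = −90° − arctan(0.289/2.4) ≈ -96.86°
PM = 180° + (-96.86°) = 83.14°

83.1°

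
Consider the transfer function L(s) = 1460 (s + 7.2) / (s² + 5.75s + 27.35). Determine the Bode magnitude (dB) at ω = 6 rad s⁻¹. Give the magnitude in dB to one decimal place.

|j6 + 7.2| = √(6² + 7.2²) = 9.372
|(j6)² + 5.75(j6) + 27.35| = |-8.65 + j34.5| = 35.57
|L(j6)| = 1460 × 9.372 / 35.57 = 384.72
20 log₁₀(384.72) = 51.70 dB

51.7 dB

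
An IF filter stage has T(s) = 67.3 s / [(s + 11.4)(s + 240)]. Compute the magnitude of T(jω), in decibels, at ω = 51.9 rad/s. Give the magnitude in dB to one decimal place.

|j51.9| = 51.9
|j51.9 + 11.4| = √(51.9² + 11.4²) = 53.14
|j51.9 + 240| = √(51.9² + 240²) = 245.5
|T(j51.9)| = 67.3 × 51.9 / (53.14 × 245.5) = 0.2677
20 log₁₀(0.2677) = -11.45 dB

-11.4 dB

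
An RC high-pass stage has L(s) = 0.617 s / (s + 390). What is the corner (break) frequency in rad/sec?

390 rad/sec

The single real pole at s = −390 gives a corner at ω = 390 rad/sec.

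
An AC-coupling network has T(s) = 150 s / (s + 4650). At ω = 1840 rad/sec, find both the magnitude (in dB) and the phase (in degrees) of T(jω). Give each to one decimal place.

|j1840| = 1840
|j1840 + 4650| = √(1840² + 4650²) = 5001
|T(j1840)| = 150 × 1840 / 5001 = 55.191
20 log₁₀(55.191) = 34.84 dB
∠(j1840) = 90.00°
∠(j1840 + 4650) = arctan(1840/4650) = 21.59°
∠T(j1840) = 90.00° − 21.59° = 68.41°

|T| = 34.8 dB, ∠T = 68.4 deg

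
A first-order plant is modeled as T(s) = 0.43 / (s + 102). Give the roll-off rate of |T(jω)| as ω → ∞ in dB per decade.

With 0 zeros and 1 pole, the high-frequency asymptotic slope is 20 × (0 − 1) = -20 dB/decade.

-20 dB/decade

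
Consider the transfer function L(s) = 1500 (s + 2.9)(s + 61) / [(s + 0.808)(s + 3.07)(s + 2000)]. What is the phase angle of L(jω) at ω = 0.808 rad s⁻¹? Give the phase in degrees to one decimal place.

∠(j0.808 + 2.9) = arctan(0.808/2.9) = 15.57°
∠(j0.808 + 61) = arctan(0.808/61) = 0.76°
∠(j0.808 + 0.808) = arctan(0.808/0.808) = 45.00°
∠(j0.808 + 3.07) = arctan(0.808/3.07) = 14.75°
∠(j0.808 + 2000) = arctan(0.808/2000) = 0.02°
∠L(j0.808) = 15.57° + 0.76° − (45.00° + 14.75° + 0.02°) = -43.44°

-43.4°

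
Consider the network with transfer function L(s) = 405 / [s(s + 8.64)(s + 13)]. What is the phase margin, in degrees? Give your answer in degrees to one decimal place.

Gain crossover: |L(jω)| = 1 at ω ≈ 3.27 rad/s.
∠L(j3.27) = −90° − arctan(3.27/8.64) − arctan(3.27/13) ≈ -124.85°
PM = 180° + (-124.85°) = 55.15°

55.1 deg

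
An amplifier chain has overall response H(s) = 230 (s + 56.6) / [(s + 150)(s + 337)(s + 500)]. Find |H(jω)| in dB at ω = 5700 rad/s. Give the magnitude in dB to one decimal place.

|j5700 + 56.6| = √(5700² + 56.6²) = 5700
|j5700 + 150| = √(5700² + 150²) = 5702
|j5700 + 337| = √(5700² + 337²) = 5710
|j5700 + 500| = √(5700² + 500²) = 5722
|H(j5700)| = 230 × 5700 / (5702 × 5710 × 5722) = 7.0376e-06
20 log₁₀(7.0376e-06) = -103.05 dB

-103.1 dB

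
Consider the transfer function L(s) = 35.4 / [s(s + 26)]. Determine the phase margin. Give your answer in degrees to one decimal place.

Gain crossover: |L(jω)| = 1 at ω ≈ 1.36 rad s⁻¹.
∠L(j1.36) = −90° − arctan(1.36/26) ≈ -92.99°
PM = 180° + (-92.99°) = 87.01°

87.0 deg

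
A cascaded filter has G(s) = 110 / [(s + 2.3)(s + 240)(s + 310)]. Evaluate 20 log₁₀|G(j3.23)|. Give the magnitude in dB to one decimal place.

|j3.23 + 2.3| = √(3.23² + 2.3²) = 3.965
|j3.23 + 240| = √(3.23² + 240²) = 240
|j3.23 + 310| = √(3.23² + 310²) = 310
|G(j3.23)| = 110 / (3.965 × 240 × 310) = 0.00037281
20 log₁₀(0.00037281) = -68.57 dB

-68.6 dB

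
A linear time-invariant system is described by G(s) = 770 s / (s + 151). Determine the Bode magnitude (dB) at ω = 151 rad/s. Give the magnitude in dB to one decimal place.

54.7 dB

|j151| = 151
|j151 + 151| = √(151² + 151²) = 213.5
|G(j151)| = 770 × 151 / 213.5 = 544.47
20 log₁₀(544.47) = 54.72 dB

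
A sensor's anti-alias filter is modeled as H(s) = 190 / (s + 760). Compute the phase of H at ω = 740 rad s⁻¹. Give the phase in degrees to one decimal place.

∠(j740 + 760) = arctan(740/760) = 44.24°
∠H(j740) = −44.24° = -44.24°

-44.2 deg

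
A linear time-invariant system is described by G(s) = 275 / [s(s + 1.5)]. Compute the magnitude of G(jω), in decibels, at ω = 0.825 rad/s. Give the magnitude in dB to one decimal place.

|j0.825 + 1.5| = √(0.825² + 1.5²) = 1.712
|j0.825| = 0.825
|G(j0.825)| = 275 / (1.712 × 0.825) = 194.71
20 log₁₀(194.71) = 45.79 dB

45.8 dB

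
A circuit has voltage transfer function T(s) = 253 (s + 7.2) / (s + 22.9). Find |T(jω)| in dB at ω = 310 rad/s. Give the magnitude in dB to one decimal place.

|j310 + 7.2| = √(310² + 7.2²) = 310.1
|j310 + 22.9| = √(310² + 22.9²) = 310.8
|T(j310)| = 253 × 310.1 / 310.8 = 252.38
20 log₁₀(252.38) = 48.04 dB

48.0 dB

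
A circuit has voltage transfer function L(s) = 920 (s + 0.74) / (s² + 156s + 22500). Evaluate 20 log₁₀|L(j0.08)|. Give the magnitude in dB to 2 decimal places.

|j0.08 + 0.74| = √(0.08² + 0.74²) = 0.7443
|(j0.08)² + 156(j0.08) + 22500| = |22500 + j12.48| = 2.25e+04
|L(j0.08)| = 920 × 0.7443 / 2.25e+04 = 0.030434
20 log₁₀(0.030434) = -30.333 dB

-30.33 dB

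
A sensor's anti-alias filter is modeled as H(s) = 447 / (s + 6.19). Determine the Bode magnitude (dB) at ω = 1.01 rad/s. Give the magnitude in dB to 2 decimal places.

|j1.01 + 6.19| = √(1.01² + 6.19²) = 6.272
|H(j1.01)| = 447 / 6.272 = 71.271
20 log₁₀(71.271) = 37.058 dB

37.06 dB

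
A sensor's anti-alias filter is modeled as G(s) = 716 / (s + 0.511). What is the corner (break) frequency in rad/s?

The single real pole at s = −0.511 gives a corner at ω = 0.511 rad/s.

0.511 rad/s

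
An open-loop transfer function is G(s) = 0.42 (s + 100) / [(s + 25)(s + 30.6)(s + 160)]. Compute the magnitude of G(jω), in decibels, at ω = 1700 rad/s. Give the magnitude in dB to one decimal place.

-136.8 dB

|j1700 + 100| = √(1700² + 100²) = 1703
|j1700 + 25| = √(1700² + 25²) = 1700
|j1700 + 30.6| = √(1700² + 30.6²) = 1700
|j1700 + 160| = √(1700² + 160²) = 1708
|G(j1700)| = 0.42 × 1703 / (1700 × 1700 × 1708) = 1.449e-07
20 log₁₀(1.449e-07) = -136.78 dB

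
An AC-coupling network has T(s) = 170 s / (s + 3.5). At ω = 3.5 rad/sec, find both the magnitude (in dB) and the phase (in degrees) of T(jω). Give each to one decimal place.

|T| = 41.6 dB, ∠T = 45.0 deg

|j3.5| = 3.5
|j3.5 + 3.5| = √(3.5² + 3.5²) = 4.95
|T(j3.5)| = 170 × 3.5 / 4.95 = 120.21
20 log₁₀(120.21) = 41.60 dB
∠(j3.5) = 90.00°
∠(j3.5 + 3.5) = arctan(3.5/3.5) = 45.00°
∠T(j3.5) = 90.00° − 45.00° = 45.00°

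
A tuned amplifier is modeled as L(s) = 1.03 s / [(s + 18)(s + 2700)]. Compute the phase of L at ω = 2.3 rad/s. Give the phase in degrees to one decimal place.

∠(j2.3) = 90.00°
∠(j2.3 + 18) = arctan(2.3/18) = 7.28°
∠(j2.3 + 2700) = arctan(2.3/2700) = 0.05°
∠L(j2.3) = 90.00° − (7.28° + 0.05°) = 82.67°

82.7 deg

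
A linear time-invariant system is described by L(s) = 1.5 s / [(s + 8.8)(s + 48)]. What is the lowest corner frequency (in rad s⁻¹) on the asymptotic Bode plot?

Break frequencies occur at each pole and zero magnitude: 8.8 rad s⁻¹, 48 rad s⁻¹.
The lowest is 8.8 rad s⁻¹.

8.8 rad s⁻¹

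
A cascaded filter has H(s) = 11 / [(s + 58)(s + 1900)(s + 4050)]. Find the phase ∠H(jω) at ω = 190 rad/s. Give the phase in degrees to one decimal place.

∠(j190 + 58) = arctan(190/58) = 73.02°
∠(j190 + 1900) = arctan(190/1900) = 5.71°
∠(j190 + 4050) = arctan(190/4050) = 2.69°
∠H(j190) = − (73.02° + 5.71° + 2.69°) = -81.42°

-81.4 deg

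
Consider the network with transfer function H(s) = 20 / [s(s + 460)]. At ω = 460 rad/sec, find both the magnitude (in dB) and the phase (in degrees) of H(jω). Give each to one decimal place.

|H| = -83.5 dB, ∠H = -135.0°

|j460 + 460| = √(460² + 460²) = 650.5
|j460| = 460
|H(j460)| = 20 / (650.5 × 460) = 6.6834e-05
20 log₁₀(6.6834e-05) = -83.50 dB
∠(j460 + 460) = arctan(460/460) = 45.00°
∠(j460) = 90.00°
∠H(j460) = − (45.00° + 90.00°) = -135.00°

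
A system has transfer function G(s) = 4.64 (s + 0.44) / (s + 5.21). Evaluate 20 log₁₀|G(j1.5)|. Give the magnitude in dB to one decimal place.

|j1.5 + 0.44| = √(1.5² + 0.44²) = 1.563
|j1.5 + 5.21| = √(1.5² + 5.21²) = 5.422
|G(j1.5)| = 4.64 × 1.563 / 5.422 = 1.3378
20 log₁₀(1.3378) = 2.53 dB

2.5 dB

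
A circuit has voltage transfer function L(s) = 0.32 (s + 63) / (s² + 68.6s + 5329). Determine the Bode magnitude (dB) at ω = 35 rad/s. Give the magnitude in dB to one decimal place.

|j35 + 63| = √(35² + 63²) = 72.07
|(j35)² + 68.6(j35) + 5329| = |4104 + j2401| = 4755
|L(j35)| = 0.32 × 72.07 / 4755 = 0.0048504
20 log₁₀(0.0048504) = -46.28 dB

-46.3 dB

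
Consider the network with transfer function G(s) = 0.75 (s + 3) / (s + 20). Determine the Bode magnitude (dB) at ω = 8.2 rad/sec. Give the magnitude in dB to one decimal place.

|j8.2 + 3| = √(8.2² + 3²) = 8.732
|j8.2 + 20| = √(8.2² + 20²) = 21.62
|G(j8.2)| = 0.75 × 8.732 / 21.62 = 0.30296
20 log₁₀(0.30296) = -10.37 dB

-10.4 dB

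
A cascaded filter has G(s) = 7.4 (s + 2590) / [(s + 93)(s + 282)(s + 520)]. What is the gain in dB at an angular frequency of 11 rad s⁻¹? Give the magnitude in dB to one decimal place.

|j11 + 2590| = √(11² + 2590²) = 2590
|j11 + 93| = √(11² + 93²) = 93.65
|j11 + 282| = √(11² + 282²) = 282.2
|j11 + 520| = √(11² + 520²) = 520.1
|G(j11)| = 7.4 × 2590 / (93.65 × 282.2 × 520.1) = 0.0013943
20 log₁₀(0.0013943) = -57.11 dB

-57.1 dB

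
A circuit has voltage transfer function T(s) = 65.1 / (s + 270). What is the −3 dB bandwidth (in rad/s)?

270 rad/s

For a single-pole low-pass, the −3 dB point is at the pole: ω = 270 rad/s.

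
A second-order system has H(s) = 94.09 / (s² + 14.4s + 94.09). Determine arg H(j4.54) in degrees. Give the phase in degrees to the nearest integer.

∠[(j4.54)² + 14.4(j4.54) + 94.09] = ∠[73.478 + j65.376] = 41.66°
∠H(j4.54) = −41.66° = -41.66°

-42°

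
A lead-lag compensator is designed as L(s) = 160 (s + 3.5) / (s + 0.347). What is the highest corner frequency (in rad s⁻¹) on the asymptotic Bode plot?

3.5 rad s⁻¹

Break frequencies occur at each pole and zero magnitude: 0.347 rad s⁻¹, 3.5 rad s⁻¹.
The highest is 3.5 rad s⁻¹.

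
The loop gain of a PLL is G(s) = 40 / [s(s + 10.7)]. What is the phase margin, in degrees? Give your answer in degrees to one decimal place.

71.7°

Gain crossover: |G(jω)| = 1 at ω ≈ 3.55 rad s⁻¹.
∠G(j3.55) = −90° − arctan(3.55/10.7) ≈ -108.35°
PM = 180° + (-108.35°) = 71.65°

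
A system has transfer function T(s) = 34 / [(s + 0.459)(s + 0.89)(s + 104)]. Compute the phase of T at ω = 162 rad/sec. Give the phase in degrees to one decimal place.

∠(j162 + 0.459) = arctan(162/0.459) = 89.84°
∠(j162 + 0.89) = arctan(162/0.89) = 89.69°
∠(j162 + 104) = arctan(162/104) = 57.30°
∠T(j162) = − (89.84° + 89.69° + 57.30°) = -236.82°

-236.8 deg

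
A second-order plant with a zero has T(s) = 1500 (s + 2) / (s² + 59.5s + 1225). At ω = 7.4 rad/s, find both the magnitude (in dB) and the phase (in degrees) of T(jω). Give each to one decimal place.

|j7.4 + 2| = √(7.4² + 2²) = 7.666
|(j7.4)² + 59.5(j7.4) + 1225| = |1170.2 + j440.3| = 1250
|T(j7.4)| = 1500 × 7.666 / 1250 = 9.1962
20 log₁₀(9.1962) = 19.27 dB
∠(j7.4 + 2) = arctan(7.4/2) = 74.88°
∠[(j7.4)² + 59.5(j7.4) + 1225] = ∠[1170.2 + j440.3] = 20.62°
∠T(j7.4) = 74.88° − 20.62° = 54.26°

|T| = 19.3 dB, ∠T = 54.3°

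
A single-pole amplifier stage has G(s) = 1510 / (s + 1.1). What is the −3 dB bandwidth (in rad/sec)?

1.1 rad/sec

For a single-pole low-pass, the −3 dB point is at the pole: ω = 1.1 rad/sec.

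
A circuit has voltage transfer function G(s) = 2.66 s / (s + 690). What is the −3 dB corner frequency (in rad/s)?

690 rad/s

For a single-pole high-pass, the −3 dB point is at the pole: ω = 690 rad/s.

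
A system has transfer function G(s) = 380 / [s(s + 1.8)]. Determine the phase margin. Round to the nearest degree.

5°

Gain crossover: |G(jω)| = 1 at ω ≈ 19.5 rad/s.
∠G(j19.5) = −90° − arctan(19.5/1.8) ≈ -174.71°
PM = 180° + (-174.71°) = 5.29°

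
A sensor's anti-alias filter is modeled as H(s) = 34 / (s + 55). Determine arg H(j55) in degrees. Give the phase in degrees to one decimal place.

∠(j55 + 55) = arctan(55/55) = 45.00°
∠H(j55) = −45.00° = -45.00°

-45.0°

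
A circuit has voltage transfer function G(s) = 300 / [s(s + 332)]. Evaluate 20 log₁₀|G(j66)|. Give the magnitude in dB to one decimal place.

-37.4 dB

|j66 + 332| = √(66² + 332²) = 338.5
|j66| = 66
|G(j66)| = 300 / (338.5 × 66) = 0.013428
20 log₁₀(0.013428) = -37.44 dB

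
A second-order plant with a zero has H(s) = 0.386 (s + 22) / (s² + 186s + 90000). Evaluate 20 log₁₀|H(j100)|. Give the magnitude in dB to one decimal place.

|j100 + 22| = √(100² + 22²) = 102.4
|(j100)² + 186(j100) + 90000| = |80000 + j18600| = 8.213e+04
|H(j100)| = 0.386 × 102.4 / 8.213e+04 = 0.0004812
20 log₁₀(0.0004812) = -66.35 dB

-66.4 dB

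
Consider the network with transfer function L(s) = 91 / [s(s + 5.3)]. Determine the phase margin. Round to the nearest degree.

Gain crossover: |L(jω)| = 1 at ω ≈ 8.83 rad/sec.
∠L(j8.83) = −90° − arctan(8.83/5.3) ≈ -149.04°
PM = 180° + (-149.04°) = 30.96°

31°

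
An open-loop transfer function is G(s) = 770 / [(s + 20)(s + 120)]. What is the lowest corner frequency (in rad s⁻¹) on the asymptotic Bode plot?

20 rad s⁻¹

Break frequencies occur at each pole and zero magnitude: 20 rad s⁻¹, 120 rad s⁻¹.
The lowest is 20 rad s⁻¹.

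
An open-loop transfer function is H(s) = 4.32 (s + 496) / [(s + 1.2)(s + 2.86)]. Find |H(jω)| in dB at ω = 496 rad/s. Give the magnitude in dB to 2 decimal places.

-38.19 dB

|j496 + 496| = √(496² + 496²) = 701.4
|j496 + 1.2| = √(496² + 1.2²) = 496
|j496 + 2.86| = √(496² + 2.86²) = 496
|H(j496)| = 4.32 × 701.4 / (496 × 496) = 0.012317
20 log₁₀(0.012317) = -38.190 dB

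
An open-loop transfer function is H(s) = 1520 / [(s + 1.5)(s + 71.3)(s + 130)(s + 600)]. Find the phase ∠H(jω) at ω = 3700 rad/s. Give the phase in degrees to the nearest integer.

∠(j3700 + 1.5) = arctan(3700/1.5) = 89.98°
∠(j3700 + 71.3) = arctan(3700/71.3) = 88.90°
∠(j3700 + 130) = arctan(3700/130) = 87.99°
∠(j3700 + 600) = arctan(3700/600) = 80.79°
∠H(j3700) = − (89.98° + 88.90° + 87.99° + 80.79°) = -347.65°

-348°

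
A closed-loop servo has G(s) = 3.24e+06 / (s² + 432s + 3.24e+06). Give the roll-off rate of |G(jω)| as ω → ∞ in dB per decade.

With 0 zeros and 2 poles, the high-frequency asymptotic slope is 20 × (0 − 2) = -40 dB/decade.

-40 dB/decade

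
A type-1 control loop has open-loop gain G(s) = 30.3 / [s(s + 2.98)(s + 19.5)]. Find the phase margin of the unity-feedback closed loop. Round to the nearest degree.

79°

Gain crossover: |G(jω)| = 1 at ω ≈ 0.514 rad/sec.
∠G(j0.514) = −90° − arctan(0.514/2.98) − arctan(0.514/19.5) ≈ -101.29°
PM = 180° + (-101.29°) = 78.71°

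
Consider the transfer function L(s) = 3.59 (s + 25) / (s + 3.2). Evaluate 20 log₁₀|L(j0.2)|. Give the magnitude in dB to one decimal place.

|j0.2 + 25| = √(0.2² + 25²) = 25
|j0.2 + 3.2| = √(0.2² + 3.2²) = 3.206
|L(j0.2)| = 3.59 × 25 / 3.206 = 27.993
20 log₁₀(27.993) = 28.94 dB

28.9 dB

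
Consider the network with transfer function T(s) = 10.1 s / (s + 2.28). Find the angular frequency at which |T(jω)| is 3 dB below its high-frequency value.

2.28 rad/s

For a single-pole high-pass, the −3 dB point is at the pole: ω = 2.28 rad/s.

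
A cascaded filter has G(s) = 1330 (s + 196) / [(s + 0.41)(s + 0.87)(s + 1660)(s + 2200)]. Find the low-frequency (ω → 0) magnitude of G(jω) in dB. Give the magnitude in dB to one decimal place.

G(0) = 1330 × 196 / (0.41 × 0.87 × 1660 × 2200) = 0.20011
20 log₁₀(0.20011) = -13.97 dB

-14.0 dB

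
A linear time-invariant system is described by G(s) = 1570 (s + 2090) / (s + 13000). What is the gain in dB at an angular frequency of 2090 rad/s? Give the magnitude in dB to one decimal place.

|j2090 + 2090| = √(2090² + 2090²) = 2956
|j2090 + 13000| = √(2090² + 13000²) = 1.317e+04
|G(j2090)| = 1570 × 2956 / 1.317e+04 = 352.43
20 log₁₀(352.43) = 50.94 dB

50.9 dB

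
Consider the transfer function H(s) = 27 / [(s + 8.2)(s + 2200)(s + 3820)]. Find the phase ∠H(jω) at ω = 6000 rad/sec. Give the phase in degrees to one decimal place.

-217.3°

∠(j6000 + 8.2) = arctan(6000/8.2) = 89.92°
∠(j6000 + 2200) = arctan(6000/2200) = 69.86°
∠(j6000 + 3820) = arctan(6000/3820) = 57.52°
∠H(j6000) = − (89.92° + 69.86° + 57.52°) = -217.30°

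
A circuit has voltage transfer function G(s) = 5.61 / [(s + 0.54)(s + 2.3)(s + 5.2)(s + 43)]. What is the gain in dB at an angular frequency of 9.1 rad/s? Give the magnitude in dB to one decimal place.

-76.9 dB

|j9.1 + 0.54| = √(9.1² + 0.54²) = 9.116
|j9.1 + 2.3| = √(9.1² + 2.3²) = 9.386
|j9.1 + 5.2| = √(9.1² + 5.2²) = 10.48
|j9.1 + 43| = √(9.1² + 43²) = 43.95
|G(j9.1)| = 5.61 / (9.116 × 9.386 × 10.48 × 43.95) = 0.00014233
20 log₁₀(0.00014233) = -76.93 dB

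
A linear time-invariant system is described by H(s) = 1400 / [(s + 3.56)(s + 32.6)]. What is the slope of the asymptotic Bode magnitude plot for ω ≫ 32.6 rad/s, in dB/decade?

With 0 zeros and 2 poles, the high-frequency asymptotic slope is 20 × (0 − 2) = -40 dB/decade.

-40 dB/decade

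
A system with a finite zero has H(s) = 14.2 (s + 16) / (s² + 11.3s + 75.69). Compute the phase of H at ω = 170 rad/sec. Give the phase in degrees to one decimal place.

∠(j170 + 16) = arctan(170/16) = 84.62°
∠[(j170)² + 11.3(j170) + 75.69] = ∠[-28824 + j1921] = 176.19°
∠H(j170) = 84.62° − 176.19° = -91.56°

-91.6 deg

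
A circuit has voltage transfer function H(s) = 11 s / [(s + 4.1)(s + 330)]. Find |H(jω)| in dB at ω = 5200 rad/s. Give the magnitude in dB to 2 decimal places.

-53.51 dB

|j5200| = 5200
|j5200 + 4.1| = √(5200² + 4.1²) = 5200
|j5200 + 330| = √(5200² + 330²) = 5210
|H(j5200)| = 11 × 5200 / (5200 × 5210) = 0.0021111
20 log₁₀(0.0021111) = -53.510 dB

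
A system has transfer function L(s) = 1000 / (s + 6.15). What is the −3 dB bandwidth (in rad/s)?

6.15 rad/s

For a single-pole low-pass, the −3 dB point is at the pole: ω = 6.15 rad/s.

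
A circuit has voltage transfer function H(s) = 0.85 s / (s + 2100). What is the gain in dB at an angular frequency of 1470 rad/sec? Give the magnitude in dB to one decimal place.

|j1470| = 1470
|j1470 + 2100| = √(1470² + 2100²) = 2563
|H(j1470)| = 0.85 × 1470 / 2563 = 0.48744
20 log₁₀(0.48744) = -6.24 dB

-6.2 dB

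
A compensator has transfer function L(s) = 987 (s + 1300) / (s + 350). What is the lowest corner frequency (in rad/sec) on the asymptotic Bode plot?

350 rad/sec

Break frequencies occur at each pole and zero magnitude: 350 rad/sec, 1300 rad/sec.
The lowest is 350 rad/sec.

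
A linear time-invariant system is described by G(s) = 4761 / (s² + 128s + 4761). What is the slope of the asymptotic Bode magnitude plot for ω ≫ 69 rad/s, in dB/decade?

-40 dB/decade

With 0 zeros and 2 poles, the high-frequency asymptotic slope is 20 × (0 − 2) = -40 dB/decade.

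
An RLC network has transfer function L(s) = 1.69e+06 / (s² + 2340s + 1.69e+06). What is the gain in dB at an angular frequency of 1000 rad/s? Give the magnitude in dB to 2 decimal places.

|(j1000)² + 2340(j1000) + 1.69e+06| = |6.9e+05 + j2.34e+06| = 2.44e+06
|L(j1000)| = 1.69e+06 / 2.44e+06 = 0.69273
20 log₁₀(0.69273) = -3.189 dB

-3.19 dB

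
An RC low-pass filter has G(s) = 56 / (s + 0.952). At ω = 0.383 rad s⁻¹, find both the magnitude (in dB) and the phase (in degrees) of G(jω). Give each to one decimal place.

|j0.383 + 0.952| = √(0.383² + 0.952²) = 1.026
|G(j0.383)| = 56 / 1.026 = 54.573
20 log₁₀(54.573) = 34.74 dB
∠(j0.383 + 0.952) = arctan(0.383/0.952) = 21.92°
∠G(j0.383) = −21.92° = -21.92°

|G| = 34.7 dB, ∠G = -21.9°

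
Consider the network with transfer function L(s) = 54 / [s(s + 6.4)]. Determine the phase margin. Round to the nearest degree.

Gain crossover: |L(jω)| = 1 at ω ≈ 6.11 rad/sec.
∠L(j6.11) = −90° − arctan(6.11/6.4) ≈ -133.65°
PM = 180° + (-133.65°) = 46.35°

46 deg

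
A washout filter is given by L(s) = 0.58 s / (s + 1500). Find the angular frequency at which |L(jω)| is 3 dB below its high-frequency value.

1500 rad s⁻¹

For a single-pole high-pass, the −3 dB point is at the pole: ω = 1500 rad s⁻¹.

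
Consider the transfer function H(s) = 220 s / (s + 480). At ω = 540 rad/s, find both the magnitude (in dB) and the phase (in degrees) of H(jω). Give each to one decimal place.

|j540| = 540
|j540 + 480| = √(540² + 480²) = 722.5
|H(j540)| = 220 × 540 / 722.5 = 164.43
20 log₁₀(164.43) = 44.32 dB
∠(j540) = 90.00°
∠(j540 + 480) = arctan(540/480) = 48.37°
∠H(j540) = 90.00° − 48.37° = 41.63°

|H| = 44.3 dB, ∠H = 41.6°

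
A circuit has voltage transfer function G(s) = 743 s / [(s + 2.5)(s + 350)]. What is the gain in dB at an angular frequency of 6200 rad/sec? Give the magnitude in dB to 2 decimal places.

-18.44 dB

|j6200| = 6200
|j6200 + 2.5| = √(6200² + 2.5²) = 6200
|j6200 + 350| = √(6200² + 350²) = 6210
|G(j6200)| = 743 × 6200 / (6200 × 6210) = 0.11965
20 log₁₀(0.11965) = -18.442 dB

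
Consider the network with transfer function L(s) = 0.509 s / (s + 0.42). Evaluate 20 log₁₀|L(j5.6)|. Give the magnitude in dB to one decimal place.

|j5.6| = 5.6
|j5.6 + 0.42| = √(5.6² + 0.42²) = 5.616
|L(j5.6)| = 0.509 × 5.6 / 5.616 = 0.50757
20 log₁₀(0.50757) = -5.89 dB

-5.9 dB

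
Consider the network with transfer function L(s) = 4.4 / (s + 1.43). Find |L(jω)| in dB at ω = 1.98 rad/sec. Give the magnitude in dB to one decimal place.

5.1 dB

|j1.98 + 1.43| = √(1.98² + 1.43²) = 2.442
|L(j1.98)| = 4.4 / 2.442 = 1.8015
20 log₁₀(1.8015) = 5.11 dB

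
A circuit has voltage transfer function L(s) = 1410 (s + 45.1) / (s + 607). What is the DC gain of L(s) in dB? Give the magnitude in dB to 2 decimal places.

40.40 dB

L(0) = 1410 × 45.1 / 607 = 104.76
20 log₁₀(104.76) = 40.404 dB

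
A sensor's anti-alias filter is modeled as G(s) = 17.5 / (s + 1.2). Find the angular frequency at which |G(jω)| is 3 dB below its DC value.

For a single-pole low-pass, the −3 dB point is at the pole: ω = 1.2 rad/sec.

1.2 rad/sec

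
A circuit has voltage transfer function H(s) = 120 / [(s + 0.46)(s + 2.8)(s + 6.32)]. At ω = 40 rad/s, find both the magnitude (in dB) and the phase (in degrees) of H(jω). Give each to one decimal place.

|j40 + 0.46| = √(40² + 0.46²) = 40
|j40 + 2.8| = √(40² + 2.8²) = 40.1
|j40 + 6.32| = √(40² + 6.32²) = 40.5
|H(j40)| = 120 / (40 × 40.1 × 40.5) = 0.0018474
20 log₁₀(0.0018474) = -54.67 dB
∠(j40 + 0.46) = arctan(40/0.46) = 89.34°
∠(j40 + 2.8) = arctan(40/2.8) = 86.00°
∠(j40 + 6.32) = arctan(40/6.32) = 81.02°
∠H(j40) = − (89.34° + 86.00° + 81.02°) = -256.36°

|H| = -54.7 dB, ∠H = -256.4°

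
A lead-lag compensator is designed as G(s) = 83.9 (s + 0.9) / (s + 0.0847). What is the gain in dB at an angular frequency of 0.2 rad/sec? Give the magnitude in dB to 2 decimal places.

51.03 dB

|j0.2 + 0.9| = √(0.2² + 0.9²) = 0.922
|j0.2 + 0.0847| = √(0.2² + 0.0847²) = 0.2172
|G(j0.2)| = 83.9 × 0.922 / 0.2172 = 356.14
20 log₁₀(356.14) = 51.032 dB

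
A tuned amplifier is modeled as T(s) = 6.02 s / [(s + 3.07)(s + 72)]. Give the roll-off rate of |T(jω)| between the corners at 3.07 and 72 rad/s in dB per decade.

In this band the factors already past their corner are: 1 differentiator zero, pole at 3.07; net slope = 0 dB/decade.

0 dB/decade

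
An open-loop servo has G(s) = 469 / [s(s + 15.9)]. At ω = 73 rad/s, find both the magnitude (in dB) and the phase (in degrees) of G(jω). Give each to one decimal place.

|G| = -21.3 dB, ∠G = -167.7°

|j73 + 15.9| = √(73² + 15.9²) = 74.71
|j73| = 73
|G(j73)| = 469 / (74.71 × 73) = 0.085993
20 log₁₀(0.085993) = -21.31 dB
∠(j73 + 15.9) = arctan(73/15.9) = 77.71°
∠(j73) = 90.00°
∠G(j73) = − (77.71° + 90.00°) = -167.71°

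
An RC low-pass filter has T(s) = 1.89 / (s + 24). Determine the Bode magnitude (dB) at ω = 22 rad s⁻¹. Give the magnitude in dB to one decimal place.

|j22 + 24| = √(22² + 24²) = 32.56
|T(j22)| = 1.89 / 32.56 = 0.058051
20 log₁₀(0.058051) = -24.72 dB

-24.7 dB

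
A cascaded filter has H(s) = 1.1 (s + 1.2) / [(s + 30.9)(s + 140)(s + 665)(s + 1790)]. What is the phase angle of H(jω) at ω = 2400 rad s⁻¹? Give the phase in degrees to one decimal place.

-213.7°

∠(j2400 + 1.2) = arctan(2400/1.2) = 89.97°
∠(j2400 + 30.9) = arctan(2400/30.9) = 89.26°
∠(j2400 + 140) = arctan(2400/140) = 86.66°
∠(j2400 + 665) = arctan(2400/665) = 74.51°
∠(j2400 + 1790) = arctan(2400/1790) = 53.28°
∠H(j2400) = 89.97° − (89.26° + 86.66° + 74.51° + 53.28°) = -213.75°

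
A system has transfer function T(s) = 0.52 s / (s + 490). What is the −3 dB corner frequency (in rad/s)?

For a single-pole high-pass, the −3 dB point is at the pole: ω = 490 rad/s.

490 rad/s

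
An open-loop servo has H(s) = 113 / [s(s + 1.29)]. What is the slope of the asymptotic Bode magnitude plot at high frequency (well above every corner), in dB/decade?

With 0 zeros and 2 poles, the high-frequency asymptotic slope is 20 × (0 − 2) = -40 dB/decade.

-40 dB/decade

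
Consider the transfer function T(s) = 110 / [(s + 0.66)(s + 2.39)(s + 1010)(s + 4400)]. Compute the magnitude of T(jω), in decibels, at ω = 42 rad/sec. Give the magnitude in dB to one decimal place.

-157.1 dB

|j42 + 0.66| = √(42² + 0.66²) = 42.01
|j42 + 2.39| = √(42² + 2.39²) = 42.07
|j42 + 1010| = √(42² + 1010²) = 1011
|j42 + 4400| = √(42² + 4400²) = 4400
|T(j42)| = 110 / (42.01 × 42.07 × 1011 × 4400) = 1.3995e-08
20 log₁₀(1.3995e-08) = -157.08 dB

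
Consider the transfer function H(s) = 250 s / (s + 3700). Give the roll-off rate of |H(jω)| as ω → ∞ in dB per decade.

0 dB/decade

With 1 zero and 1 pole, the high-frequency asymptotic slope is 20 × (1 − 1) = 0 dB/decade.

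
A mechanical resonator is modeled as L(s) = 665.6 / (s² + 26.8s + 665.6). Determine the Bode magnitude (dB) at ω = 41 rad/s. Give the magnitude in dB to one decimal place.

|(j41)² + 26.8(j41) + 665.6| = |-1015.4 + j1098.8| = 1496
|L(j41)| = 665.6 / 1496 = 0.44488
20 log₁₀(0.44488) = -7.04 dB

-7.0 dB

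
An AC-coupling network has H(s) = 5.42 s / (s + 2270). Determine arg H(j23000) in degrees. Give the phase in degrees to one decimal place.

∠(j23000) = 90.00°
∠(j23000 + 2270) = arctan(23000/2270) = 84.36°
∠H(j23000) = 90.00° − 84.36° = 5.64°

5.6 deg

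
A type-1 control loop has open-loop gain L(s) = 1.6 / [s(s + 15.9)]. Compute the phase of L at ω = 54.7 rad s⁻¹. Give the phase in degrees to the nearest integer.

∠(j54.7 + 15.9) = arctan(54.7/15.9) = 73.79°
∠(j54.7) = 90.00°
∠L(j54.7) = − (73.79° + 90.00°) = -163.79°

-164°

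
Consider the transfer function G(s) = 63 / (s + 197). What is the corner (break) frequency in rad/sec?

The single real pole at s = −197 gives a corner at ω = 197 rad/sec.

197 rad/sec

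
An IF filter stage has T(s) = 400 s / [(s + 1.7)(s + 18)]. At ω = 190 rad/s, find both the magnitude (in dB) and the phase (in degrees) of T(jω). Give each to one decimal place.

|T| = 6.4 dB, ∠T = -84.1°

|j190| = 190
|j190 + 1.7| = √(190² + 1.7²) = 190
|j190 + 18| = √(190² + 18²) = 190.9
|T(j190)| = 400 × 190 / (190 × 190.9) = 2.0958
20 log₁₀(2.0958) = 6.43 dB
∠(j190) = 90.00°
∠(j190 + 1.7) = arctan(190/1.7) = 89.49°
∠(j190 + 18) = arctan(190/18) = 84.59°
∠T(j190) = 90.00° − (89.49° + 84.59°) = -84.08°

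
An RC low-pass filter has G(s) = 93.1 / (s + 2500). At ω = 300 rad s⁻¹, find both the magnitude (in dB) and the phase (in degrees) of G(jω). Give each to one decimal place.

|j300 + 2500| = √(300² + 2500²) = 2518
|G(j300)| = 93.1 / 2518 = 0.036975
20 log₁₀(0.036975) = -28.64 dB
∠(j300 + 2500) = arctan(300/2500) = 6.84°
∠G(j300) = −6.84° = -6.84°

|G| = -28.6 dB, ∠G = -6.8°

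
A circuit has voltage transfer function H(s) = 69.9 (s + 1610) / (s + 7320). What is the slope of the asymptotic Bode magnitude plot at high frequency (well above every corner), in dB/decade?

With 1 zero and 1 pole, the high-frequency asymptotic slope is 20 × (1 − 1) = 0 dB/decade.

0 dB/decade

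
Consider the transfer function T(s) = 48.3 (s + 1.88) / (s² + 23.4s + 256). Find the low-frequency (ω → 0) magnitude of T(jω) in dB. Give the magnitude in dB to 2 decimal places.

-9.00 dB

T(0) = 48.3 × 1.88 / 256 = 0.3547
20 log₁₀(0.3547) = -9.003 dB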